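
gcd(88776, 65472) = 24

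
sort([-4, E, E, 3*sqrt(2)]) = [-4, E, E, 3*sqrt(2)]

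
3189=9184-5995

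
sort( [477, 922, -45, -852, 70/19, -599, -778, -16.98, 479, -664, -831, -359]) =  [-852, -831, -778, -664, -599, -359, -45, -16.98, 70/19, 477, 479, 922]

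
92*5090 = 468280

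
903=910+-7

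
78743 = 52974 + 25769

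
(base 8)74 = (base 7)114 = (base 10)60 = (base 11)55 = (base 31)1t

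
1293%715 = 578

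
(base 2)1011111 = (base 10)95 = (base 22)47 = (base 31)32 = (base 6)235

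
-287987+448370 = 160383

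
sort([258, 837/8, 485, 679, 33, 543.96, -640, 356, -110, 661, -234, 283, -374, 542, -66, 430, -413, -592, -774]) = [-774, -640, -592, -413, -374, -234, -110, -66, 33, 837/8, 258, 283, 356, 430, 485, 542, 543.96, 661, 679]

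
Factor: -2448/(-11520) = 2^(-4) * 5^(-1) * 17^1 = 17/80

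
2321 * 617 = 1432057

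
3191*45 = 143595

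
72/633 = 24/211 ≈ 0.114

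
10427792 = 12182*856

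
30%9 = 3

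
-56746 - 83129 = -139875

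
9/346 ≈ 0.0260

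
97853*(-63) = -6164739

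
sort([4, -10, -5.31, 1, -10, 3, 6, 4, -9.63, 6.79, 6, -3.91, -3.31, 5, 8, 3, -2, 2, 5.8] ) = [-10, -10, -9.63, -5.31, -3.91, -3.31, -2, 1, 2, 3, 3, 4, 4, 5, 5.8, 6, 6, 6.79, 8] 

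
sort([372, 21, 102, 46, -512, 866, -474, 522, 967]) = [-512, -474, 21, 46, 102, 372, 522, 866, 967]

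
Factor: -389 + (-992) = -1*1381^1 = -1381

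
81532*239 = 19486148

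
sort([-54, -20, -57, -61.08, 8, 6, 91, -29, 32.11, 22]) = [-61.08, -57, -54, -29, -20, 6, 8, 22, 32.11, 91]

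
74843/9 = 8315+8/9 ≈ 8315.89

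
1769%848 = 73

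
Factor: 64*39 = 2^6*3^1*13^1 = 2496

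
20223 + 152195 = 172418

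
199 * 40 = 7960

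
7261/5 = 1452 + 1/5 = 1452.20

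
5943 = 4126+1817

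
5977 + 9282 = 15259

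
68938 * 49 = 3377962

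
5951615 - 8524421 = -2572806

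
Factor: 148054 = 2^1*74027^1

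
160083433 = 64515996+95567437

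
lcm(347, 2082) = 2082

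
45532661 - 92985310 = -47452649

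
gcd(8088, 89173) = 1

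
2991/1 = 2991 = 2991.00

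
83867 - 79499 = 4368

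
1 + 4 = 5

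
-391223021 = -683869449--292646428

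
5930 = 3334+2596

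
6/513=2/171 ≈ 0.0117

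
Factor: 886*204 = 2^3*3^1*17^1*443^1 = 180744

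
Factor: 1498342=2^1*749171^1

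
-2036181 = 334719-2370900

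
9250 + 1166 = 10416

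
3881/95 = 40 + 81/95 ≈ 40.85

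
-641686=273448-915134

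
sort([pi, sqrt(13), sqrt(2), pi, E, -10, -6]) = [-10, -6, sqrt(2), E, pi, pi, sqrt(13)]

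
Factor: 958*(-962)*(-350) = 2^3*5^2*7^1*13^1*37^1*479^1 = 322558600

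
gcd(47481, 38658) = 51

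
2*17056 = 34112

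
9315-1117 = 8198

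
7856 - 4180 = 3676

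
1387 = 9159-7772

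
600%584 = 16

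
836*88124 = 73671664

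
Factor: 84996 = 2^2*3^3*787^1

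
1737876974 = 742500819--995376155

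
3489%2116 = 1373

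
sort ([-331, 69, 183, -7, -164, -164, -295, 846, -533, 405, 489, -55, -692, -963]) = [-963, -692, -533, -331, -295, -164, -164, -55, -7, 69, 183, 405, 489, 846]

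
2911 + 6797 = 9708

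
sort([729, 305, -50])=[-50, 305, 729]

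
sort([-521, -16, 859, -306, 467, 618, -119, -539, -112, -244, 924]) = [-539, -521, -306, -244, -119, -112, -16, 467, 618, 859, 924]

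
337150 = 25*13486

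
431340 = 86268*5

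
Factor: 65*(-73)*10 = -1*2^1*5^2*13^1*73^1 = -47450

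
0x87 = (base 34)3x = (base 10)135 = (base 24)5f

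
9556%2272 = 468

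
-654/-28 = 23 + 5/14 ≈ 23.36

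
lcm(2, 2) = 2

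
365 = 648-283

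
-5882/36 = -163-7/18 ≈ -163.39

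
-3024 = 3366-6390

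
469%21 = 7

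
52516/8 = 13129/2 = 6564.50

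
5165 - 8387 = -3222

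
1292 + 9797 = 11089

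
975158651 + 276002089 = 1251160740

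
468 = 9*52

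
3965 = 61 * 65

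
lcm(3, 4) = 12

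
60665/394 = 153+383/394 ≈ 153.97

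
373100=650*574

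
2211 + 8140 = 10351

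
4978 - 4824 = 154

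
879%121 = 32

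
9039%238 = 233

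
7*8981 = 62867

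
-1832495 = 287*(-6385)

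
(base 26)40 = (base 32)38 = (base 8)150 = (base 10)104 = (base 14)76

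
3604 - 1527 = 2077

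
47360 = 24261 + 23099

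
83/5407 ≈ 0.0154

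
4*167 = 668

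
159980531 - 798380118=-638399587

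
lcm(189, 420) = 3780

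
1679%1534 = 145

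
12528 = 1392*9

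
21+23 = 44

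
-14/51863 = -2/7409 ≈ -0.000270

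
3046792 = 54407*56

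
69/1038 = 23/346 ≈ 0.0665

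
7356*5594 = 41149464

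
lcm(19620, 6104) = 274680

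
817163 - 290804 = 526359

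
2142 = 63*34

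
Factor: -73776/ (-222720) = 2^ (-5)*5^ (-1)*53^1 = 53/160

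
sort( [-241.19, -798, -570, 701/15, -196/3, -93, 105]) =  [-798, -570, -241.19, -93, -196/3, 701/15, 105]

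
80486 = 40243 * 2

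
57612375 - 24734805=32877570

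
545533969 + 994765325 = 1540299294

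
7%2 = 1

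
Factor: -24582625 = -1 * 5^3 * 196661^1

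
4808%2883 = 1925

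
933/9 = 311/3 ≈ 103.67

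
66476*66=4387416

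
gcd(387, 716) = 1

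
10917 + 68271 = 79188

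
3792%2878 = 914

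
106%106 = 0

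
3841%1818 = 205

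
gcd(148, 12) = 4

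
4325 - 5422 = -1097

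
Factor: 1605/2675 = 3^1*5^(-1) = 3/5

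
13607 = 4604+9003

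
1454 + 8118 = 9572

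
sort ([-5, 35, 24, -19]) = [-19, -5, 24, 35]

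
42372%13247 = 2631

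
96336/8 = 12042 = 12042.00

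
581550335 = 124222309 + 457328026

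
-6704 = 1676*(-4) 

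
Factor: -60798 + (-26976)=-1 * 2^1 * 3^1 * 14629^1=-87774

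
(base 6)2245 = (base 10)533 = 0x215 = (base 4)20111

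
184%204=184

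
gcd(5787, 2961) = 9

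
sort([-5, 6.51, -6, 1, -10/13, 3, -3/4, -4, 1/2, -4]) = [-6, -5, -4, -4, -10/13, -3/4, 1/2, 1, 3, 6.51]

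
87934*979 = 86087386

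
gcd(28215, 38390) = 55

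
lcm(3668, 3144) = 22008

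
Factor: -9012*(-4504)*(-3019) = -1*2^5*3^1*563^1*751^1*3019^1 = -122541354912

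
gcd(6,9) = 3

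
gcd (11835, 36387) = 9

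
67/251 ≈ 0.267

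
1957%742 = 473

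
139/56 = 2 + 27/56 ≈ 2.48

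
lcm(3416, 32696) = 228872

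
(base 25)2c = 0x3e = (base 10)62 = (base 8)76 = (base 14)46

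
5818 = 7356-1538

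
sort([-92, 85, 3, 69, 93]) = [-92, 3, 69, 85, 93]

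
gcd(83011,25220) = 1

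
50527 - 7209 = 43318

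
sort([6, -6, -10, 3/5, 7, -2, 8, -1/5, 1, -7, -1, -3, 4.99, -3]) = [-10, -7, -6, -3, -3, -2, -1, -1/5, 3/5, 1, 4.99, 6, 7, 8]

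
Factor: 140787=3^2 * 15643^1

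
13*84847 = 1103011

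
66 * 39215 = 2588190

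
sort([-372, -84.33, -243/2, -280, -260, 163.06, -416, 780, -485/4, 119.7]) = [-416, -372, -280, -260, -243/2, -485/4, -84.33, 119.7, 163.06, 780]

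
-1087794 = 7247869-8335663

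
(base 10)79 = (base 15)54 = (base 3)2221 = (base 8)117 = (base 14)59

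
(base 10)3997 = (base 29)4lo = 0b111110011101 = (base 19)b17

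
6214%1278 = 1102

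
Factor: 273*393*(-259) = -1*3^2*7^2*13^1*37^1*131^1 = -27787851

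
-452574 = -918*493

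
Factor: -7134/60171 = -1*2^1*29^1*31^(-1)*41^1*647^(-1) = -2378/20057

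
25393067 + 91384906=116777973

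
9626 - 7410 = 2216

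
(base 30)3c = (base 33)33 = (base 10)102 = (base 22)4e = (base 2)1100110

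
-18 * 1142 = -20556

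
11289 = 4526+6763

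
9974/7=1424 + 6/7≈1424.86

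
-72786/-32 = 2274 + 9/16 ≈ 2274.56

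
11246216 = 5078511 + 6167705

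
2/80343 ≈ 0.0000249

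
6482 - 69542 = -63060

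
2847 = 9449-6602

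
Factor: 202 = 2^1*101^1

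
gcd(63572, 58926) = 46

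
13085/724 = 18 + 53/724 ≈ 18.07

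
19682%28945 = 19682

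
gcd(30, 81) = 3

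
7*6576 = 46032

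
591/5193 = 197/1731 ≈ 0.114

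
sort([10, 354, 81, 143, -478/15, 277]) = [-478/15, 10, 81, 143, 277, 354]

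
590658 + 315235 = 905893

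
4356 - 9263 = -4907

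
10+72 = 82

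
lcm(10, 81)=810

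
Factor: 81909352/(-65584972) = -1 * 2^1 * 7^1 * 71^(-1) * 709^1 * 2063^1 * 230933^(-1) = -20477338/16396243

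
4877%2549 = 2328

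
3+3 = 6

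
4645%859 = 350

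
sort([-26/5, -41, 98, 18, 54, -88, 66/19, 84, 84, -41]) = [-88, -41, -41, -26/5, 66/19, 18, 54, 84, 84, 98]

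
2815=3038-223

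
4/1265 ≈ 0.00316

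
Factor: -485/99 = -1 * 3^(-2) * 5^1 * 11^(-1) * 97^1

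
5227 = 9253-4026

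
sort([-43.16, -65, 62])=[-65, -43.16, 62]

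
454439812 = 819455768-365015956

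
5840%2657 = 526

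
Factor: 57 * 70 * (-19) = -1 * 2^1 * 3^1 * 5^1 * 7^1 * 19^2 = -75810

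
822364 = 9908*83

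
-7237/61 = -118 - 39/61 ≈ -118.64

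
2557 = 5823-3266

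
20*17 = 340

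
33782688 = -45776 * (-738)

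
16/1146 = 8/573 ≈ 0.0140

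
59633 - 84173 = -24540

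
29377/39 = 753 + 10/39 ≈ 753.26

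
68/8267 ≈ 0.00823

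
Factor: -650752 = -1*2^9*31^1*41^1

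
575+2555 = 3130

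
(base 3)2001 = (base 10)55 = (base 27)21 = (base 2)110111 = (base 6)131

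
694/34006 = 1/49 ≈ 0.0204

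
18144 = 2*9072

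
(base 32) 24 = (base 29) 2a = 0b1000100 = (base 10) 68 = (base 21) 35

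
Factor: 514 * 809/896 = 2^ (-6) * 7^ (-1) * 257^1 * 809^1 = 207913/448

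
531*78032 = 41434992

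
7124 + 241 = 7365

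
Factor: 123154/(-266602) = -1 * 7^(-1) * 137^(-1) * 443^1 = -443/959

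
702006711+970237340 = 1672244051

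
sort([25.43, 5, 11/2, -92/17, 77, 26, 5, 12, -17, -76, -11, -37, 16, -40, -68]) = [-76, -68, -40, -37, -17, -11, -92/17, 5, 5, 11/2, 12, 16, 25.43, 26, 77]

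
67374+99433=166807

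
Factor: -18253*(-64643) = 127^1*509^1*18253^1 = 1179928679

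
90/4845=6/323 ≈ 0.0186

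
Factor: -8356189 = -1 * 151^1 * 55339^1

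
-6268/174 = -3134/87≈-36.02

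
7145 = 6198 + 947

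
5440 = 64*85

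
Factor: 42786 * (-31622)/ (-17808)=2^ (-2) * 3^1 * 7^ (-1) * 53^ (-1) * 97^1 * 163^1 * 2377^1=112748241/1484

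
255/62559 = 85/20853 ≈ 0.00408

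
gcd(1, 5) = 1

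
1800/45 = 40 = 40.00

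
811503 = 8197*99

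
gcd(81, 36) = 9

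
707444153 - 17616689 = 689827464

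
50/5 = 10 = 10.00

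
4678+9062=13740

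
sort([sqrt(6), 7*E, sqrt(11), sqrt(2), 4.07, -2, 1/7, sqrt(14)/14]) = [-2, 1/7, sqrt(14)/14, sqrt(2), sqrt(6), sqrt(11), 4.07, 7*E]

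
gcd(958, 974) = 2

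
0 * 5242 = 0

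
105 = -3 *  (-35) 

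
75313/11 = 6846 + 7/11 ≈ 6846.64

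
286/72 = 3 + 35/36 ≈ 3.97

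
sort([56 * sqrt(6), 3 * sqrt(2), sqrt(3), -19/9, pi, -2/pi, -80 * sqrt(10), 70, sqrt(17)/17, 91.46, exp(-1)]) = [-80 * sqrt(10), -19/9, -2/pi, sqrt(17)/17, exp(-1), sqrt(3), pi, 3 * sqrt(2), 70, 91.46, 56 * sqrt(6)]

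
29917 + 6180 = 36097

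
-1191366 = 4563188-5754554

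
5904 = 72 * 82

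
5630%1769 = 323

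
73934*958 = 70828772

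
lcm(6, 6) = 6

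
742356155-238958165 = 503397990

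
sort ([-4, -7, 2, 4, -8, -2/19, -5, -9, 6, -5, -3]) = [-9, -8, -7, -5, -5, -4, -3, -2/19, 2, 4, 6]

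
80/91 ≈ 0.879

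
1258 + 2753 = 4011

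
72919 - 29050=43869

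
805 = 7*115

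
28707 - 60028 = -31321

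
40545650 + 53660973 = 94206623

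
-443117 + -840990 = -1284107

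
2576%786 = 218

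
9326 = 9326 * 1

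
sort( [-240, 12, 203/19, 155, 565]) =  [-240, 203/19, 12, 155, 565]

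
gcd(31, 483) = 1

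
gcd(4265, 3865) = 5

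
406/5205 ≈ 0.0780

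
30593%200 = 193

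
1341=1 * 1341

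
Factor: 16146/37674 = 3^1*7^(-1) = 3/7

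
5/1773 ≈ 0.00282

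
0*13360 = 0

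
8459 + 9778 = 18237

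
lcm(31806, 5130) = 159030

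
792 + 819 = 1611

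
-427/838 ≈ -0.510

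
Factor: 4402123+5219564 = 3^1*31^1*307^1*337^1 = 9621687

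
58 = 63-5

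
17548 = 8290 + 9258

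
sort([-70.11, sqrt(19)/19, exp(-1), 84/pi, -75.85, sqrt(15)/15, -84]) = [-84, -75.85, -70.11, sqrt(19)/19, sqrt(15)/15, exp(-1), 84/pi]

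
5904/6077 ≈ 0.972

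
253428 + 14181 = 267609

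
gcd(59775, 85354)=1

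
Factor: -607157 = -1*607157^1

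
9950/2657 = 3 + 1979/2657 ≈ 3.74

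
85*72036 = 6123060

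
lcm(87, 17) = 1479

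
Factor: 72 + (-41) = 31^1 = 31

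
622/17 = 36 + 10/17 ≈ 36.59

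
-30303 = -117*259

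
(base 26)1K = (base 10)46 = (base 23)20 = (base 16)2E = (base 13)37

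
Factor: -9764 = -1 * 2^2 * 2441^1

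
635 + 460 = 1095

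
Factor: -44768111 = -1*47^1*952513^1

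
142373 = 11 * 12943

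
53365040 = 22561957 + 30803083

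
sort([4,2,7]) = [2,4,7]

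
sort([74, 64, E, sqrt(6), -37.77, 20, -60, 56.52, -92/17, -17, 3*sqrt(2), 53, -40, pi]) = [-60, -40, -37.77, -17, -92/17, sqrt(6), E, pi, 3*sqrt(2), 20, 53, 56.52, 64, 74]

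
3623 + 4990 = 8613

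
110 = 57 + 53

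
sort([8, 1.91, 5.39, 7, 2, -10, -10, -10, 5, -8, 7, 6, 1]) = [-10, -10, -10, -8, 1, 1.91, 2, 5, 5.39, 6, 7, 7, 8]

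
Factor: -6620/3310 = -1*2^1 = -2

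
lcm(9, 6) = 18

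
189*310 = 58590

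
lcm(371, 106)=742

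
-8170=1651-9821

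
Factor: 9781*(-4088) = -1*2^3*7^1*73^1*9781^1 = -39984728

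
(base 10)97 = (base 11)89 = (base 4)1201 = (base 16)61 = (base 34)2t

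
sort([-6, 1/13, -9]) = [-9, -6, 1/13]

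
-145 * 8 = -1160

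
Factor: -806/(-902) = 11^(-1)*13^1*31^1*41^(-1) = 403/451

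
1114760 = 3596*310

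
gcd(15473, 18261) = 1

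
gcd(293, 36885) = 1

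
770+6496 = 7266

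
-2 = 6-8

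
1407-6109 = -4702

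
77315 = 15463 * 5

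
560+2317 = 2877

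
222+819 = 1041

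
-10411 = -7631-2780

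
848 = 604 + 244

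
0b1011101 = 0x5d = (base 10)93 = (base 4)1131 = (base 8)135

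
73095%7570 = 4965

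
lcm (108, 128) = 3456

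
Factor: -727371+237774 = -1*3^1*163199^1 = -489597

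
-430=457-887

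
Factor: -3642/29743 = -1*2^1*3^1*7^(-2) = -6/49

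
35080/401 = 87 + 193/401 ≈ 87.48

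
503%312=191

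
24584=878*28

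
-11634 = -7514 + -4120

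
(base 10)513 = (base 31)gh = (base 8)1001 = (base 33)fi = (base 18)1a9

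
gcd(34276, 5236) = 44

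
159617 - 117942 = 41675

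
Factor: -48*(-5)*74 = 2^5*3^1*5^1*37^1 = 17760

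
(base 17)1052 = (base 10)5000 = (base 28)6ag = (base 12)2a88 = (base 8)11610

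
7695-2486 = 5209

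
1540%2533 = 1540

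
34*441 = 14994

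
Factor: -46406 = -1*2^1*23203^1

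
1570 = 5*314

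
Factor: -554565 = -1*3^1*5^1*11^1*3361^1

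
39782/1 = 39782 = 39782.00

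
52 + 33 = 85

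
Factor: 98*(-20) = -1*2^3*5^1*7^2 = -1960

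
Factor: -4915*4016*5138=-1*2^5*5^1*7^1*251^1*367^1*983^1=-101417132320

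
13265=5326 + 7939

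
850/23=36 + 22/23 ≈ 36.96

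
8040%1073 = 529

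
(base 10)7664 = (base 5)221124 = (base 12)4528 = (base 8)16760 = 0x1df0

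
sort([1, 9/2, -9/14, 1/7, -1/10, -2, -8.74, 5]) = [-8.74, -2, -9/14, -1/10, 1/7, 1, 9/2, 5]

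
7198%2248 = 454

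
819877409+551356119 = 1371233528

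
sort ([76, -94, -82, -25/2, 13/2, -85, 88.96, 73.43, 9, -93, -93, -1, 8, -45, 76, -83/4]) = [-94, -93, -93, -85, -82, -45, -83/4, -25/2, -1, 13/2, 8, 9, 73.43, 76, 76, 88.96]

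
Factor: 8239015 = 5^1*43^1*38321^1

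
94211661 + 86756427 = 180968088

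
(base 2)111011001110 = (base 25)61f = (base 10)3790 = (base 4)323032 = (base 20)99a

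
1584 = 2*792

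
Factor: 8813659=37^1*238207^1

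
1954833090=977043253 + 977789837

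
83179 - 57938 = 25241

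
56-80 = -24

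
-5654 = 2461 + -8115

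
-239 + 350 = 111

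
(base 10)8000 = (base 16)1f40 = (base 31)8a2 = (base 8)17500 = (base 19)1331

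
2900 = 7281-4381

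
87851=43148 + 44703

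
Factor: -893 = -1*19^1*47^1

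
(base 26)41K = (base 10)2750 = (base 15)C35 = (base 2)101010111110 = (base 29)37O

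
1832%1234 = 598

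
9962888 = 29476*338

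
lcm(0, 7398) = 0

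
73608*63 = 4637304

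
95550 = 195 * 490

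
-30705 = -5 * 6141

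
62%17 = 11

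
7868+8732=16600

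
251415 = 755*333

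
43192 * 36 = 1554912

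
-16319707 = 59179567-75499274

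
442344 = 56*7899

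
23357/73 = 319+70/73 ≈ 319.96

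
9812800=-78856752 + 88669552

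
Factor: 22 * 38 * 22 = 2^3 * 11^2 * 19^1 = 18392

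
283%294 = 283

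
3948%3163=785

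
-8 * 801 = -6408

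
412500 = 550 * 750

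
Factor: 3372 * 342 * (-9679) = -1 * 2^3 * 3^3 * 19^1 * 281^1 * 9679^1 = -11162055096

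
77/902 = 7/82≈0.0854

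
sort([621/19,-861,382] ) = [-861,621/19,382] 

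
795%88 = 3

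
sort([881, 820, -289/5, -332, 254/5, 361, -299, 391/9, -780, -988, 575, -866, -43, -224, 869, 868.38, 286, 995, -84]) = [-988, -866, -780, -332, -299, -224, -84, -289/5, -43, 391/9, 254/5, 286, 361, 575, 820, 868.38, 869, 881, 995]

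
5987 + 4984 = 10971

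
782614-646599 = 136015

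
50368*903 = 45482304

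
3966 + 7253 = 11219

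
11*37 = 407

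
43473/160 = 271 + 113/160 ≈ 271.71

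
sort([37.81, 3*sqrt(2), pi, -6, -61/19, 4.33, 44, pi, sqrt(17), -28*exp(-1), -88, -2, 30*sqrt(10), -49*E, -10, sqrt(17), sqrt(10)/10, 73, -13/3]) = [-49*E, -88, -28*exp(-1), -10, -6, -13/3, -61/19, -2, sqrt(10)/10, pi, pi, sqrt(17), sqrt(17), 3*sqrt(2), 4.33, 37.81, 44, 73, 30*sqrt(10)]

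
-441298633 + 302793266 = -138505367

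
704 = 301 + 403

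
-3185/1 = -3185 = -3185.00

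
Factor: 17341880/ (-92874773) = -1 * 2^3 * 5^1 * 37^ (-1) * 47^ (-1) * 73^1 * 5939^1 * 53407^ (-1)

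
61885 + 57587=119472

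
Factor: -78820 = -1*2^2*5^1*7^1*563^1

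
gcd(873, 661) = 1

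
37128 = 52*714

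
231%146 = 85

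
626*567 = 354942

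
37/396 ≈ 0.0934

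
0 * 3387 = 0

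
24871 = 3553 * 7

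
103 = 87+16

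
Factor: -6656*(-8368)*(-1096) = -1*2^16*13^1*137^1*523^1 = -61044359168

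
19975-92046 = -72071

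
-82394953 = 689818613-772213566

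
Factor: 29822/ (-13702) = -1*17^ (-1)*37^1 = -37/17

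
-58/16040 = -29/8020 ≈ -0.00362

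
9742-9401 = 341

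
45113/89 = 506 + 79/89 ≈ 506.89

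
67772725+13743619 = 81516344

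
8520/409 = 20 + 340/409 ≈ 20.83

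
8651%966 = 923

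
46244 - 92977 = -46733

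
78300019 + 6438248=84738267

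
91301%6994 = 379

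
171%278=171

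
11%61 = 11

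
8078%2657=107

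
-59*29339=-1731001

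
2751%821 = 288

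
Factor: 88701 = 3^1 * 29567^1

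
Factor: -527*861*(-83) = 3^1*7^1*17^1*31^1*41^1*83^1 = 37661001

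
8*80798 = 646384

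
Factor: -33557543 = -1*33557543^1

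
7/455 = 1/65≈0.0154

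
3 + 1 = 4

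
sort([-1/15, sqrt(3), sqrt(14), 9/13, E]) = [-1/15, 9/13, sqrt(3), E, sqrt(14)]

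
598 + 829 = 1427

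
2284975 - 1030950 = 1254025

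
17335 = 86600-69265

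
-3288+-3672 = -6960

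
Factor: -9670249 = -1 * 149^1 * 64901^1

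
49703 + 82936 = 132639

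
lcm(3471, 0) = 0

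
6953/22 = 316 + 1/22 ≈ 316.05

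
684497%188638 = 118583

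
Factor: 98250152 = 2^3*7^1*11^1*13^1*12269^1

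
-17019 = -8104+-8915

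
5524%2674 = 176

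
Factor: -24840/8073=-1 * 2^3 * 5^1 * 13^(-1)=-40/13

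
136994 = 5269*26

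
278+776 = 1054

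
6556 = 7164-608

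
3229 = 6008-2779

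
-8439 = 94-8533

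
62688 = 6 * 10448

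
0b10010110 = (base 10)150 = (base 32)4m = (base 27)5f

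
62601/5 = 12520 + 1/5 = 12520.20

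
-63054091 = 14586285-77640376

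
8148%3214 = 1720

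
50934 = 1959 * 26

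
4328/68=1082/17 ≈ 63.65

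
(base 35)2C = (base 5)312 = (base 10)82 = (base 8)122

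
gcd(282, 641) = 1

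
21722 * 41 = 890602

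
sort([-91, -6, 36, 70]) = [-91, -6, 36, 70]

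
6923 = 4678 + 2245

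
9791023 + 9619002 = 19410025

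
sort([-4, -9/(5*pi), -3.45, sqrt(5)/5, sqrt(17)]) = [-4, -3.45, -9/(5*pi), sqrt(5)/5, sqrt(17)]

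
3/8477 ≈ 0.000354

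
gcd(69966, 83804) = 2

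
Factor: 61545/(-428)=-1*2^(-2)*3^1*5^1*11^1*107^(-1)*373^1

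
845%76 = 9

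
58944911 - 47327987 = 11616924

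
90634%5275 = 959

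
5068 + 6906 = 11974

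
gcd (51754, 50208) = 2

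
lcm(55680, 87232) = 2616960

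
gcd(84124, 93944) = 4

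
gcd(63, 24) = 3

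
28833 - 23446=5387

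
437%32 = 21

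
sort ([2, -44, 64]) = [-44, 2, 64]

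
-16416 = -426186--409770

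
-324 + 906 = 582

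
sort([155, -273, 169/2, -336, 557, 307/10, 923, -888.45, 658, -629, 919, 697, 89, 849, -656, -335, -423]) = [-888.45, -656, -629, -423, -336, -335, -273, 307/10, 169/2, 89, 155, 557, 658, 697, 849, 919, 923]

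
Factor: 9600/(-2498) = -1 * 2^6 * 3^1 * 5^2 * 1249^(-1) = -4800/1249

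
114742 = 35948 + 78794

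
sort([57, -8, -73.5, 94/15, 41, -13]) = [-73.5, -13, -8, 94/15, 41, 57]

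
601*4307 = 2588507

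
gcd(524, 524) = 524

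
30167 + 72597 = 102764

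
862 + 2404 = 3266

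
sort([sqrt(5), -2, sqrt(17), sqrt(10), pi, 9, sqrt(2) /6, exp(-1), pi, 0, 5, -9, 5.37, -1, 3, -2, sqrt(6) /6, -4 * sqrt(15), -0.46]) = [-4 * sqrt(15), -9, -2, -2, -1, -0.46, 0, sqrt(2) /6, exp(-1), sqrt(6) /6, sqrt(5), 3, pi, pi, sqrt(10), sqrt(17), 5, 5.37, 9]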